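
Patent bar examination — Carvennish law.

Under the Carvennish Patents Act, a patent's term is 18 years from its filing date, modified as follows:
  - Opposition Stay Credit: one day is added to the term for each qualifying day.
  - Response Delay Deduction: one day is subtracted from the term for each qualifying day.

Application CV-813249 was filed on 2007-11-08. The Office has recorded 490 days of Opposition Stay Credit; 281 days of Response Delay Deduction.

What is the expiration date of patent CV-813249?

June 5, 2026

Base term: filing date + 18 years → 8 November 2025.
Opposition Stay Credit: +490 days → 13 March 2027.
Response Delay Deduction: −281 days → 5 June 2026.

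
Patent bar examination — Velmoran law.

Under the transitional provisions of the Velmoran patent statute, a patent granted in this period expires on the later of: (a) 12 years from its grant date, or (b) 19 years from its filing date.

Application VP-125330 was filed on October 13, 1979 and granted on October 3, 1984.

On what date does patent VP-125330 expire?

October 13, 1998

(a) grant + 12 years → 3 October 1996.
(b) filing + 19 years → 13 October 1998.
Later of the two: 13 October 1998.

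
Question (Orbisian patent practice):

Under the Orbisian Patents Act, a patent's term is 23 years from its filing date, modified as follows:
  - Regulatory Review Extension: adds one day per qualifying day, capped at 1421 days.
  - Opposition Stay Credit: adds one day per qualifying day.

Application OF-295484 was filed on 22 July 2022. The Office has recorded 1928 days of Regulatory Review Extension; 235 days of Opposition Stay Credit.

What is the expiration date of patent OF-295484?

Base term: filing date + 23 years → 22 July 2045.
Regulatory Review Extension: 1928 days claimed exceeds the 1421-day cap, so +1421 days → 12 June 2049.
Opposition Stay Credit: +235 days → 2 February 2050.

2050-02-02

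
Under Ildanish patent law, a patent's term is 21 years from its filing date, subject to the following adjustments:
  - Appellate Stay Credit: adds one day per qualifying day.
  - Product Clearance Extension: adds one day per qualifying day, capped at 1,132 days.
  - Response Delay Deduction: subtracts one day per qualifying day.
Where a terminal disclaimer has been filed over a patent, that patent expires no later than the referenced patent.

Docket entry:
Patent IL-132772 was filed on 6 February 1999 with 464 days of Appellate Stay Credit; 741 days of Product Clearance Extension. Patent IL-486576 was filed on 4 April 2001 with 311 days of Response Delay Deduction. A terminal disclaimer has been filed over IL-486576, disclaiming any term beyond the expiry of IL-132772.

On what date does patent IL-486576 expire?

May 28, 2021

Natural term of IL-486576:
  Base: filing + 21 years → 4 April 2022.
  Response Delay Deduction: −311 days → 28 May 2021.
Expiry of referenced patent IL-132772:
  Base: filing + 21 years → 6 February 2020.
  Appellate Stay Credit: +464 days → 15 May 2021.
  Product Clearance Extension: 741 days (within the 1132-day cap) → +741 days → 26 May 2023.
Terminal disclaimer: IL-486576 expires on the earlier of 28 May 2021 and 26 May 2023.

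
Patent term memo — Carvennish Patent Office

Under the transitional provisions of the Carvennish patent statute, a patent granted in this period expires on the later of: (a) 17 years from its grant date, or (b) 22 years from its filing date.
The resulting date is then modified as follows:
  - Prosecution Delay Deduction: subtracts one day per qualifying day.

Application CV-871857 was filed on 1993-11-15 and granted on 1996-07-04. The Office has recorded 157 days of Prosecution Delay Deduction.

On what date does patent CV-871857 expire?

2015-06-11

(a) grant + 17 years → 4 July 2013.
(b) filing + 22 years → 15 November 2015.
Later of the two: 15 November 2015.
Prosecution Delay Deduction: −157 days → 11 June 2015.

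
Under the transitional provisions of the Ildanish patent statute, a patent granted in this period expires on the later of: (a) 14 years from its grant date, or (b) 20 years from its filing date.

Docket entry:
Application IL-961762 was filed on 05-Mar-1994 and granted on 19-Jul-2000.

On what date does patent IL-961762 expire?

(a) grant + 14 years → 19 July 2014.
(b) filing + 20 years → 5 March 2014.
Later of the two: 19 July 2014.

2014-07-19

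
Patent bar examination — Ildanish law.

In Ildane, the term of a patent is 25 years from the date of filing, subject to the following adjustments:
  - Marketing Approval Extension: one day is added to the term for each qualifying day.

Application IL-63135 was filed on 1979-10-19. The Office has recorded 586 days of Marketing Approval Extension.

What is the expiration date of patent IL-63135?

May 28, 2006

Base term: filing date + 25 years → 19 October 2004.
Marketing Approval Extension: +586 days → 28 May 2006.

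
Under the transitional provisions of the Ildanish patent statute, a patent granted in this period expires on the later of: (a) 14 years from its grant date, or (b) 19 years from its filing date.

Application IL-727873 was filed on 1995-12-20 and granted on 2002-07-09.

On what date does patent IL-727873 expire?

July 9, 2016

(a) grant + 14 years → 9 July 2016.
(b) filing + 19 years → 20 December 2014.
Later of the two: 9 July 2016.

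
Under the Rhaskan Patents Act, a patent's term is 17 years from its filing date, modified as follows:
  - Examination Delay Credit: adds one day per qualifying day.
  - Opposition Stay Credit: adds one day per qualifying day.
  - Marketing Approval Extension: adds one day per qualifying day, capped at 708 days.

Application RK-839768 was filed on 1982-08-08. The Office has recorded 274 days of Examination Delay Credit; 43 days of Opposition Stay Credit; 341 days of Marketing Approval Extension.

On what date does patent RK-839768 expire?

May 27, 2001

Base term: filing date + 17 years → 8 August 1999.
Examination Delay Credit: +274 days → 8 May 2000.
Opposition Stay Credit: +43 days → 20 June 2000.
Marketing Approval Extension: 341 days (within the 708-day cap) → +341 days → 27 May 2001.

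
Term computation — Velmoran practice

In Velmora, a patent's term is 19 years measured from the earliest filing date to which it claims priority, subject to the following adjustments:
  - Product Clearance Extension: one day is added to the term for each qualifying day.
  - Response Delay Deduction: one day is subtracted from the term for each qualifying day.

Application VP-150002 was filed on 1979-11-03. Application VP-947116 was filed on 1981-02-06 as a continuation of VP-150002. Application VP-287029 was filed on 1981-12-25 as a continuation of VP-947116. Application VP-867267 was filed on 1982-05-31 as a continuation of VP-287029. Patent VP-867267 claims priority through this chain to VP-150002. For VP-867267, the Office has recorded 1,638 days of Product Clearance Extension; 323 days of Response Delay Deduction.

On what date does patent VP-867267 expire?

Earliest priority filing: 3 November 1979.
Base term: 3 November 1979 + 19 years → 3 November 1998.
Product Clearance Extension: +1638 days → 29 April 2003.
Response Delay Deduction: −323 days → 10 June 2002.

June 10, 2002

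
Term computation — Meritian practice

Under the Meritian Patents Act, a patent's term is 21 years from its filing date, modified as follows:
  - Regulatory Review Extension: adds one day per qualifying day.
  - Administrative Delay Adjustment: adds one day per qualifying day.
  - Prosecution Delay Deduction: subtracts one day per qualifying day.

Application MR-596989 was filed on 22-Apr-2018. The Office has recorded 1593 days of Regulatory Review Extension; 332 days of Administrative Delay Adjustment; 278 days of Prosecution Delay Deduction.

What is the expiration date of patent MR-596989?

2043-10-25

Base term: filing date + 21 years → 22 April 2039.
Regulatory Review Extension: +1593 days → 1 September 2043.
Administrative Delay Adjustment: +332 days → 29 July 2044.
Prosecution Delay Deduction: −278 days → 25 October 2043.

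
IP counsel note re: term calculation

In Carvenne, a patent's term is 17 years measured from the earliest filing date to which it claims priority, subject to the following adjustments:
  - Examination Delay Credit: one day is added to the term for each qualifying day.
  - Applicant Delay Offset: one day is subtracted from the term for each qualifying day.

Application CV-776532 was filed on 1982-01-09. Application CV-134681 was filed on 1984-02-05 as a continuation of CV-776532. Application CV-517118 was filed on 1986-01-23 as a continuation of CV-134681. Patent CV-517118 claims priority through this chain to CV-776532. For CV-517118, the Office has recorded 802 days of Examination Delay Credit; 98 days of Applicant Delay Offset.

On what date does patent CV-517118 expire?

Earliest priority filing: 9 January 1982.
Base term: 9 January 1982 + 17 years → 9 January 1999.
Examination Delay Credit: +802 days → 21 March 2001.
Applicant Delay Offset: −98 days → 13 December 2000.

December 13, 2000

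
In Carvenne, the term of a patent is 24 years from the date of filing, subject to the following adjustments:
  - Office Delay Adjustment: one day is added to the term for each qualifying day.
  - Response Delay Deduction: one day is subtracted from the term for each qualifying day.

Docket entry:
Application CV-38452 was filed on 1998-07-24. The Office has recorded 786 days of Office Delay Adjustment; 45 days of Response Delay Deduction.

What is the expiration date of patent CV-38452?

August 3, 2024

Base term: filing date + 24 years → 24 July 2022.
Office Delay Adjustment: +786 days → 17 September 2024.
Response Delay Deduction: −45 days → 3 August 2024.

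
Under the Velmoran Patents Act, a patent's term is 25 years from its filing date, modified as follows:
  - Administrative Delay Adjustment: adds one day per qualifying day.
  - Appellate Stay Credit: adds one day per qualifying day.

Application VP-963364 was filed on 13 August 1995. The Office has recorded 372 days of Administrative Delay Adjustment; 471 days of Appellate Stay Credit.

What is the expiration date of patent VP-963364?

Base term: filing date + 25 years → 13 August 2020.
Administrative Delay Adjustment: +372 days → 20 August 2021.
Appellate Stay Credit: +471 days → 4 December 2022.

December 4, 2022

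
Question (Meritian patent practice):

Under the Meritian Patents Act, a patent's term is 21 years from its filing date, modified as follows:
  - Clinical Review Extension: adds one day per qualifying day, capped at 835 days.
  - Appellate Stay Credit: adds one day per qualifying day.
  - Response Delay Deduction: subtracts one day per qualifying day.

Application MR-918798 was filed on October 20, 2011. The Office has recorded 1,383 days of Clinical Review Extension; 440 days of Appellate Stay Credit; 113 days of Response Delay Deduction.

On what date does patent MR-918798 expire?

Base term: filing date + 21 years → 20 October 2032.
Clinical Review Extension: 1383 days claimed exceeds the 835-day cap, so +835 days → 2 February 2035.
Appellate Stay Credit: +440 days → 17 April 2036.
Response Delay Deduction: −113 days → 26 December 2035.

2035-12-26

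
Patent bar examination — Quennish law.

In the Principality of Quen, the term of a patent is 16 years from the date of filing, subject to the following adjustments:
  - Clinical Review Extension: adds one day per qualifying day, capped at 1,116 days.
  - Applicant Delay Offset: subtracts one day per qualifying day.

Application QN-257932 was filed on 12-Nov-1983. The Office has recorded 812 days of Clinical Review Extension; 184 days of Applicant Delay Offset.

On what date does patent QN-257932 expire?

2001-08-01

Base term: filing date + 16 years → 12 November 1999.
Clinical Review Extension: 812 days (within the 1116-day cap) → +812 days → 1 February 2002.
Applicant Delay Offset: −184 days → 1 August 2001.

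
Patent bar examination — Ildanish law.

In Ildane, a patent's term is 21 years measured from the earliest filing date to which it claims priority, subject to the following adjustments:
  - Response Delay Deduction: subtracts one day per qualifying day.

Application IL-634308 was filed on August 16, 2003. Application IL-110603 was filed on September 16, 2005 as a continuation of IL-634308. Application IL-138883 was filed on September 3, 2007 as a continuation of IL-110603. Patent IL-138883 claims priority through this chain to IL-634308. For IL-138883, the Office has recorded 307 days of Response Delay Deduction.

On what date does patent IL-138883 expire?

Earliest priority filing: 16 August 2003.
Base term: 16 August 2003 + 21 years → 16 August 2024.
Response Delay Deduction: −307 days → 14 October 2023.

2023-10-14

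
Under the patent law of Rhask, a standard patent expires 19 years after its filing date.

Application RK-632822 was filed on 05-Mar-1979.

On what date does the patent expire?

1998-03-05

Filing date + 19 years → 5 March 1998.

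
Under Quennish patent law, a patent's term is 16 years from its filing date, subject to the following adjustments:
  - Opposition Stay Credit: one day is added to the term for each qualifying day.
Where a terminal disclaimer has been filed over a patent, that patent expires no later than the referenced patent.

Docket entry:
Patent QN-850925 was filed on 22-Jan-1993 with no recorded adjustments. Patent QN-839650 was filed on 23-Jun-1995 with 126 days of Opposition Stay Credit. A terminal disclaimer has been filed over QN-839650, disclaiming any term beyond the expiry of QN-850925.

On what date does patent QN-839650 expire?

January 22, 2009

Natural term of QN-839650:
  Base: filing + 16 years → 23 June 2011.
  Opposition Stay Credit: +126 days → 27 October 2011.
Expiry of referenced patent QN-850925:
  Base: filing + 16 years → 22 January 2009.
Terminal disclaimer: QN-839650 expires on the earlier of 27 October 2011 and 22 January 2009.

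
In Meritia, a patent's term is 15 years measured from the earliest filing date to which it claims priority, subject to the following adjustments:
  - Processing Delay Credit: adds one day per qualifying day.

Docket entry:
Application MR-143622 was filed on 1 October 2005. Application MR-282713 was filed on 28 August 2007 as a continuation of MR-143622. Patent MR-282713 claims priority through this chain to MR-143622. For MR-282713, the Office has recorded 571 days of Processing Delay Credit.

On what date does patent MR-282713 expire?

April 25, 2022

Earliest priority filing: 1 October 2005.
Base term: 1 October 2005 + 15 years → 1 October 2020.
Processing Delay Credit: +571 days → 25 April 2022.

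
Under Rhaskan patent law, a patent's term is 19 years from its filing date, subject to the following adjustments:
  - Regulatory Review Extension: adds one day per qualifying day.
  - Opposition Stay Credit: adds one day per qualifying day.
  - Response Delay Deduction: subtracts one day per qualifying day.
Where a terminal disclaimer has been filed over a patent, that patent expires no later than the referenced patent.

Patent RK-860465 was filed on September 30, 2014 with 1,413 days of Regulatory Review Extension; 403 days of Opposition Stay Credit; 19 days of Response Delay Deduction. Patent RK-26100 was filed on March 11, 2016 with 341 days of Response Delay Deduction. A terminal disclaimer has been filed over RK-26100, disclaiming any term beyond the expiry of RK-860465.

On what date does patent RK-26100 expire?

April 4, 2034

Natural term of RK-26100:
  Base: filing + 19 years → 11 March 2035.
  Response Delay Deduction: −341 days → 4 April 2034.
Expiry of referenced patent RK-860465:
  Base: filing + 19 years → 30 September 2033.
  Regulatory Review Extension: +1413 days → 13 August 2037.
  Opposition Stay Credit: +403 days → 20 September 2038.
  Response Delay Deduction: −19 days → 1 September 2038.
Terminal disclaimer: RK-26100 expires on the earlier of 4 April 2034 and 1 September 2038.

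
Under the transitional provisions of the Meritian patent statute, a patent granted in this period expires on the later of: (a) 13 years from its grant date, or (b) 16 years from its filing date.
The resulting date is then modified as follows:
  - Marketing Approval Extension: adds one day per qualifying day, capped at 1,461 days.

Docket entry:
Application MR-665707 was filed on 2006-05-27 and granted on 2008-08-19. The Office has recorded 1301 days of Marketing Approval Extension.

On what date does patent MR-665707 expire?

(a) grant + 13 years → 19 August 2021.
(b) filing + 16 years → 27 May 2022.
Later of the two: 27 May 2022.
Marketing Approval Extension: 1301 days (within the 1461-day cap) → +1301 days → 18 December 2025.

2025-12-18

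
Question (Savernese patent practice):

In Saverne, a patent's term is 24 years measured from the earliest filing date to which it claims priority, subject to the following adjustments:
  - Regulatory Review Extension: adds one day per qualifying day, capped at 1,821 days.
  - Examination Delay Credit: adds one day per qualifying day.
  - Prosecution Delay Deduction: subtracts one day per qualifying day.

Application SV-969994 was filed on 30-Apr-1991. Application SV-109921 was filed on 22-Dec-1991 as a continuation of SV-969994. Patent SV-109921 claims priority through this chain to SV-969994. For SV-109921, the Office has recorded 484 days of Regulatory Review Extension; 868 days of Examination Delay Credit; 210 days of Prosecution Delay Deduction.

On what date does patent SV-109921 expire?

June 15, 2018

Earliest priority filing: 30 April 1991.
Base term: 30 April 1991 + 24 years → 30 April 2015.
Regulatory Review Extension: 484 days (within the 1821-day cap) → +484 days → 26 August 2016.
Examination Delay Credit: +868 days → 11 January 2019.
Prosecution Delay Deduction: −210 days → 15 June 2018.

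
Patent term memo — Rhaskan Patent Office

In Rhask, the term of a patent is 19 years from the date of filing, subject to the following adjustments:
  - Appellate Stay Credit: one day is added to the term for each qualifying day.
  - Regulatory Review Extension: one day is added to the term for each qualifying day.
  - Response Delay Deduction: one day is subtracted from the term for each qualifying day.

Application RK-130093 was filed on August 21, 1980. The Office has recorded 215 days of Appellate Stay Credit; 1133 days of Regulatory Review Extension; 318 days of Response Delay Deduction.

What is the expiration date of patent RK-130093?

Base term: filing date + 19 years → 21 August 1999.
Appellate Stay Credit: +215 days → 23 March 2000.
Regulatory Review Extension: +1133 days → 30 April 2003.
Response Delay Deduction: −318 days → 16 June 2002.

June 16, 2002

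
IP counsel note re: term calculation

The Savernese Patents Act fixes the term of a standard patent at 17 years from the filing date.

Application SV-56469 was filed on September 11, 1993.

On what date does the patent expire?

Filing date + 17 years → 11 September 2010.

September 11, 2010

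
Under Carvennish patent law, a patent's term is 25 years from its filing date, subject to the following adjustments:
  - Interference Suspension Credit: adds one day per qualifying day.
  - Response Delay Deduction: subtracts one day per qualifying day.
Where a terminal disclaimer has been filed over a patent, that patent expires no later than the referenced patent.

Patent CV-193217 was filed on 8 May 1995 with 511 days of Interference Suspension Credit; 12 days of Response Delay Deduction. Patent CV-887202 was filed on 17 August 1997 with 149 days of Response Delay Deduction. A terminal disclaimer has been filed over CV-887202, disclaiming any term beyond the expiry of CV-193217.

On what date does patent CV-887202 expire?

September 19, 2021

Natural term of CV-887202:
  Base: filing + 25 years → 17 August 2022.
  Response Delay Deduction: −149 days → 21 March 2022.
Expiry of referenced patent CV-193217:
  Base: filing + 25 years → 8 May 2020.
  Interference Suspension Credit: +511 days → 1 October 2021.
  Response Delay Deduction: −12 days → 19 September 2021.
Terminal disclaimer: CV-887202 expires on the earlier of 21 March 2022 and 19 September 2021.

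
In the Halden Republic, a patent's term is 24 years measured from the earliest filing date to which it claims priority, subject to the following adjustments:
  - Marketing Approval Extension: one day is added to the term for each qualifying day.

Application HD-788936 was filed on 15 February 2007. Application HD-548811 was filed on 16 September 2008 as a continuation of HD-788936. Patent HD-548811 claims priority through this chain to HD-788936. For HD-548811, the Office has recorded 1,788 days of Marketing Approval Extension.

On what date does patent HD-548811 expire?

Earliest priority filing: 15 February 2007.
Base term: 15 February 2007 + 24 years → 15 February 2031.
Marketing Approval Extension: +1788 days → 8 January 2036.

January 8, 2036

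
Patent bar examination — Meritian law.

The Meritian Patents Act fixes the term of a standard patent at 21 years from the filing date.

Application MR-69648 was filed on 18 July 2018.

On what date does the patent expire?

July 18, 2039

Filing date + 21 years → 18 July 2039.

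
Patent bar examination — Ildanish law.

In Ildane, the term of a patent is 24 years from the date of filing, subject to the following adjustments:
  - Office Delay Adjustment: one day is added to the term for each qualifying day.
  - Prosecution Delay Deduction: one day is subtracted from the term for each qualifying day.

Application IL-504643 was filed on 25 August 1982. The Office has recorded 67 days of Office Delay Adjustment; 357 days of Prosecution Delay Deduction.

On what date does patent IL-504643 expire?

November 8, 2005

Base term: filing date + 24 years → 25 August 2006.
Office Delay Adjustment: +67 days → 31 October 2006.
Prosecution Delay Deduction: −357 days → 8 November 2005.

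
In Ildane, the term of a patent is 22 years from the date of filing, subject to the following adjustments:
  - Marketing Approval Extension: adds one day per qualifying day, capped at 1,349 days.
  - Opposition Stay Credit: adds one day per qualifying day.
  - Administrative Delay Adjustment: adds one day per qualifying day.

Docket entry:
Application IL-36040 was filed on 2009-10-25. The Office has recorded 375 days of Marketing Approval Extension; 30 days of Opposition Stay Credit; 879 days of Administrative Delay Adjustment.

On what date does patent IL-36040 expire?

Base term: filing date + 22 years → 25 October 2031.
Marketing Approval Extension: 375 days (within the 1349-day cap) → +375 days → 3 November 2032.
Opposition Stay Credit: +30 days → 3 December 2032.
Administrative Delay Adjustment: +879 days → 1 May 2035.

May 1, 2035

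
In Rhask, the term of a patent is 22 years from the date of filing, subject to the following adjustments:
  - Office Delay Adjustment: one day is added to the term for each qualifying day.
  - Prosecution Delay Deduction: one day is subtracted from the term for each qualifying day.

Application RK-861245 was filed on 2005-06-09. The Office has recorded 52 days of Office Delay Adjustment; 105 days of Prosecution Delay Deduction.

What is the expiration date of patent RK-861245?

Base term: filing date + 22 years → 9 June 2027.
Office Delay Adjustment: +52 days → 31 July 2027.
Prosecution Delay Deduction: −105 days → 17 April 2027.

April 17, 2027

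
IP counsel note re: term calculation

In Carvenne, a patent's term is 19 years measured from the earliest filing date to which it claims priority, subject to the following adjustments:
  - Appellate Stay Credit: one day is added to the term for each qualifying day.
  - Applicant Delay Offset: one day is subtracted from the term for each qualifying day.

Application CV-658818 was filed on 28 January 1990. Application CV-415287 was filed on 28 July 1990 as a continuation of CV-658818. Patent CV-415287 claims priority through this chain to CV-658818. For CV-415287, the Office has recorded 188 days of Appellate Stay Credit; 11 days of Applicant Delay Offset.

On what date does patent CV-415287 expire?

2009-07-24

Earliest priority filing: 28 January 1990.
Base term: 28 January 1990 + 19 years → 28 January 2009.
Appellate Stay Credit: +188 days → 4 August 2009.
Applicant Delay Offset: −11 days → 24 July 2009.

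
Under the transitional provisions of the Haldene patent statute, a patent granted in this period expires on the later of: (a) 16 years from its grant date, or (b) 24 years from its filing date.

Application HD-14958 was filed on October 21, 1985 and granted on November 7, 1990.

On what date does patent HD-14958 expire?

2009-10-21

(a) grant + 16 years → 7 November 2006.
(b) filing + 24 years → 21 October 2009.
Later of the two: 21 October 2009.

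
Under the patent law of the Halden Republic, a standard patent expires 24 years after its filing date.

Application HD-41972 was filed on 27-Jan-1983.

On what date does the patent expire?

2007-01-27

Filing date + 24 years → 27 January 2007.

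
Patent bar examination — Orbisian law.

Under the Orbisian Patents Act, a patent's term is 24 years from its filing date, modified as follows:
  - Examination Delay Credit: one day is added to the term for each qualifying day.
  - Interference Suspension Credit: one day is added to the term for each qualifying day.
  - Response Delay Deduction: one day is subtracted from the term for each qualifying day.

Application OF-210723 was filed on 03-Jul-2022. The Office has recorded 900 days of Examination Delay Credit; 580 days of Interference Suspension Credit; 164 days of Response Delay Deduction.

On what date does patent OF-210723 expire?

February 8, 2050

Base term: filing date + 24 years → 3 July 2046.
Examination Delay Credit: +900 days → 19 December 2048.
Interference Suspension Credit: +580 days → 22 July 2050.
Response Delay Deduction: −164 days → 8 February 2050.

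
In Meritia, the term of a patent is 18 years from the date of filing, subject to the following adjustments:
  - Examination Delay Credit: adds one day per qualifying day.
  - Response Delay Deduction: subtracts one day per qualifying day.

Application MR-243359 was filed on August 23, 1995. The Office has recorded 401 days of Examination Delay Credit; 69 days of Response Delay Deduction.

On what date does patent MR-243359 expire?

Base term: filing date + 18 years → 23 August 2013.
Examination Delay Credit: +401 days → 28 September 2014.
Response Delay Deduction: −69 days → 21 July 2014.

2014-07-21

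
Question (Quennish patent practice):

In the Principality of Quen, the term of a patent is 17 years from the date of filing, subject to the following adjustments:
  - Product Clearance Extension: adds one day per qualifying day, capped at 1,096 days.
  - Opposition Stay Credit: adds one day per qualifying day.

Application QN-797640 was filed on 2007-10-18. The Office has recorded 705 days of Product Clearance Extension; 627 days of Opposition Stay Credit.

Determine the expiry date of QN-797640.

2028-06-11

Base term: filing date + 17 years → 18 October 2024.
Product Clearance Extension: 705 days (within the 1096-day cap) → +705 days → 23 September 2026.
Opposition Stay Credit: +627 days → 11 June 2028.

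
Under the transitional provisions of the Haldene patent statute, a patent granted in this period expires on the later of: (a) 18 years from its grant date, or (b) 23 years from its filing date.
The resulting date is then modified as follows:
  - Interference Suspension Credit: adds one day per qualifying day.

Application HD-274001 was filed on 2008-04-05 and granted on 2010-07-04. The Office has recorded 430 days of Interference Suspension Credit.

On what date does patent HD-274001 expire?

(a) grant + 18 years → 4 July 2028.
(b) filing + 23 years → 5 April 2031.
Later of the two: 5 April 2031.
Interference Suspension Credit: +430 days → 8 June 2032.

June 8, 2032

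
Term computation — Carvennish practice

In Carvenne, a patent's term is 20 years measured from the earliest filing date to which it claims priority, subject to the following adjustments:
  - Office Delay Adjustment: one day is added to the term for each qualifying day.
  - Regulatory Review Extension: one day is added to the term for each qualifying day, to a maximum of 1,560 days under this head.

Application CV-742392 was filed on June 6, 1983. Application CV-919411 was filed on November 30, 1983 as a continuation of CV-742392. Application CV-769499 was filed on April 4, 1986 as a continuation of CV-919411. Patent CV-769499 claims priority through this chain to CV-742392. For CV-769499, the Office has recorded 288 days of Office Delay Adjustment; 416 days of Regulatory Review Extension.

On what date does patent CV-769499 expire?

2005-05-10

Earliest priority filing: 6 June 1983.
Base term: 6 June 1983 + 20 years → 6 June 2003.
Office Delay Adjustment: +288 days → 20 March 2004.
Regulatory Review Extension: 416 days (within the 1560-day cap) → +416 days → 10 May 2005.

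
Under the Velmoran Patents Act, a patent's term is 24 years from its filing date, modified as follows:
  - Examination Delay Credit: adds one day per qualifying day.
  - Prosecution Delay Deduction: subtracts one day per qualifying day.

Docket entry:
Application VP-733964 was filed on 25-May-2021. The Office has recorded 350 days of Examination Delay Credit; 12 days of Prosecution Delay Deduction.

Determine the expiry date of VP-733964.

Base term: filing date + 24 years → 25 May 2045.
Examination Delay Credit: +350 days → 10 May 2046.
Prosecution Delay Deduction: −12 days → 28 April 2046.

2046-04-28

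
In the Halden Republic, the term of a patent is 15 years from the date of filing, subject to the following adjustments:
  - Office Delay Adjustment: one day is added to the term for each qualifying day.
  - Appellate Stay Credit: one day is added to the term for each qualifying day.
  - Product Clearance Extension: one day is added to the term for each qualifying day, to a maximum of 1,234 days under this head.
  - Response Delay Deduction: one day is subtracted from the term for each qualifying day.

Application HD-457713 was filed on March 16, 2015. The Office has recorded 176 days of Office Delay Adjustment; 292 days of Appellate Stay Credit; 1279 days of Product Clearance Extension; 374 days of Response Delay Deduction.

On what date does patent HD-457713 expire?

Base term: filing date + 15 years → 16 March 2030.
Office Delay Adjustment: +176 days → 8 September 2030.
Appellate Stay Credit: +292 days → 27 June 2031.
Product Clearance Extension: 1279 days claimed exceeds the 1234-day cap, so +1234 days → 12 November 2034.
Response Delay Deduction: −374 days → 3 November 2033.

November 3, 2033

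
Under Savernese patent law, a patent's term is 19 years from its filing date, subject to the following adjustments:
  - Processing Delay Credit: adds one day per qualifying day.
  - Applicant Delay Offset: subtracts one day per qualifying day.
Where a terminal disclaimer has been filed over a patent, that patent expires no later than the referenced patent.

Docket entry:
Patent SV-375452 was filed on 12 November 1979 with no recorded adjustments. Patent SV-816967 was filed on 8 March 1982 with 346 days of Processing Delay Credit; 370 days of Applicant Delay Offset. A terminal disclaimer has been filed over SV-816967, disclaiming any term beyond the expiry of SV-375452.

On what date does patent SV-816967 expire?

Natural term of SV-816967:
  Base: filing + 19 years → 8 March 2001.
  Processing Delay Credit: +346 days → 17 February 2002.
  Applicant Delay Offset: −370 days → 12 February 2001.
Expiry of referenced patent SV-375452:
  Base: filing + 19 years → 12 November 1998.
Terminal disclaimer: SV-816967 expires on the earlier of 12 February 2001 and 12 November 1998.

November 12, 1998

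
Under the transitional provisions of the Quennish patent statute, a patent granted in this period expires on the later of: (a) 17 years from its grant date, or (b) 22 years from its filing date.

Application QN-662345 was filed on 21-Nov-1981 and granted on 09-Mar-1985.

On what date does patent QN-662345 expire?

(a) grant + 17 years → 9 March 2002.
(b) filing + 22 years → 21 November 2003.
Later of the two: 21 November 2003.

2003-11-21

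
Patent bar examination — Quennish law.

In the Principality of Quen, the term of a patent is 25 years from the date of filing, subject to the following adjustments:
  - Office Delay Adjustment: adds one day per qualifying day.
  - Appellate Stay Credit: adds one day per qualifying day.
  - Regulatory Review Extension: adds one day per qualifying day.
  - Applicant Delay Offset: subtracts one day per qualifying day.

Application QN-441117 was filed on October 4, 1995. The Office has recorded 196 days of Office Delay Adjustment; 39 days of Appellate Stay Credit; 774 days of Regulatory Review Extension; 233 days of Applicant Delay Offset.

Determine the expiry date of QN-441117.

Base term: filing date + 25 years → 4 October 2020.
Office Delay Adjustment: +196 days → 18 April 2021.
Appellate Stay Credit: +39 days → 27 May 2021.
Regulatory Review Extension: +774 days → 10 July 2023.
Applicant Delay Offset: −233 days → 19 November 2022.

November 19, 2022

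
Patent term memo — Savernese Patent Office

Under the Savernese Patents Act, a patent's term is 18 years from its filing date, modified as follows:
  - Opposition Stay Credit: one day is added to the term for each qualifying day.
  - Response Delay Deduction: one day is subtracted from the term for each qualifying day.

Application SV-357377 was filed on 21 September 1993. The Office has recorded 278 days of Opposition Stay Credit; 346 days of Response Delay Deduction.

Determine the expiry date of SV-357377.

2011-07-15

Base term: filing date + 18 years → 21 September 2011.
Opposition Stay Credit: +278 days → 25 June 2012.
Response Delay Deduction: −346 days → 15 July 2011.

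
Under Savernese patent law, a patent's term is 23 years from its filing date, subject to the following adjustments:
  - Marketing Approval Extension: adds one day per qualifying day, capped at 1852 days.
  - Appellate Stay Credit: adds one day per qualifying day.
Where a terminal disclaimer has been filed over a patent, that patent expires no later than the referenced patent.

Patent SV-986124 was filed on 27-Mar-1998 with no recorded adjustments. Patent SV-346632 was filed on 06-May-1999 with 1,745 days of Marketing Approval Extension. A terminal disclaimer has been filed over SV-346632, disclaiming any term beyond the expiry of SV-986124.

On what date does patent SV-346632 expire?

2021-03-27

Natural term of SV-346632:
  Base: filing + 23 years → 6 May 2022.
  Marketing Approval Extension: 1745 days (within the 1852-day cap) → +1745 days → 14 February 2027.
Expiry of referenced patent SV-986124:
  Base: filing + 23 years → 27 March 2021.
Terminal disclaimer: SV-346632 expires on the earlier of 14 February 2027 and 27 March 2021.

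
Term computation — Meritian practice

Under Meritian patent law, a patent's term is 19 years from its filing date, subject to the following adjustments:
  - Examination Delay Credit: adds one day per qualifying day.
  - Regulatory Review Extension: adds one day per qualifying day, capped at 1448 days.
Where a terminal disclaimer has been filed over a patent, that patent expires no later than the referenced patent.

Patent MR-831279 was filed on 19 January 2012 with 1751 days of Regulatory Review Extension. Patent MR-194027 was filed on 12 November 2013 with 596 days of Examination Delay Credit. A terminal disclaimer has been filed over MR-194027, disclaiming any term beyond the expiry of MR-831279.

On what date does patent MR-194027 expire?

July 1, 2034

Natural term of MR-194027:
  Base: filing + 19 years → 12 November 2032.
  Examination Delay Credit: +596 days → 1 July 2034.
Expiry of referenced patent MR-831279:
  Base: filing + 19 years → 19 January 2031.
  Regulatory Review Extension: 1751 days claimed exceeds the 1448-day cap, so +1448 days → 6 January 2035.
Terminal disclaimer: MR-194027 expires on the earlier of 1 July 2034 and 6 January 2035.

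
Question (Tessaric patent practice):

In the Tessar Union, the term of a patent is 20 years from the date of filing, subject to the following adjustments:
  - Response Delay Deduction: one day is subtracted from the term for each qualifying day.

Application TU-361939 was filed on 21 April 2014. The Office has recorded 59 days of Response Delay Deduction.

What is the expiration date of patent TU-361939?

Base term: filing date + 20 years → 21 April 2034.
Response Delay Deduction: −59 days → 21 February 2034.

2034-02-21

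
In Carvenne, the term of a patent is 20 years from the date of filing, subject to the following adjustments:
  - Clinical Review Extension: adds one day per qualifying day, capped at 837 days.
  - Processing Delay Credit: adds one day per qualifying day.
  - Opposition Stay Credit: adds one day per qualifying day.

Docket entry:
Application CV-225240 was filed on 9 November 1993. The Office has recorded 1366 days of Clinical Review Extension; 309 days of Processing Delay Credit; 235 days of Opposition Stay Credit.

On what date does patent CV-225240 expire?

2017-08-21

Base term: filing date + 20 years → 9 November 2013.
Clinical Review Extension: 1366 days claimed exceeds the 837-day cap, so +837 days → 24 February 2016.
Processing Delay Credit: +309 days → 29 December 2016.
Opposition Stay Credit: +235 days → 21 August 2017.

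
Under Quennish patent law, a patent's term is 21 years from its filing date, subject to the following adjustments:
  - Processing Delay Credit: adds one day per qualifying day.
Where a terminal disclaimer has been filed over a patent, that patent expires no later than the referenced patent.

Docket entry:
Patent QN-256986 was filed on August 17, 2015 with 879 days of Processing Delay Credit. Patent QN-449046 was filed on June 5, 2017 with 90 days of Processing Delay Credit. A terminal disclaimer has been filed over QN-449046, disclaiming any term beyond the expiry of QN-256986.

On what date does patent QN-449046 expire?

2038-09-03

Natural term of QN-449046:
  Base: filing + 21 years → 5 June 2038.
  Processing Delay Credit: +90 days → 3 September 2038.
Expiry of referenced patent QN-256986:
  Base: filing + 21 years → 17 August 2036.
  Processing Delay Credit: +879 days → 13 January 2039.
Terminal disclaimer: QN-449046 expires on the earlier of 3 September 2038 and 13 January 2039.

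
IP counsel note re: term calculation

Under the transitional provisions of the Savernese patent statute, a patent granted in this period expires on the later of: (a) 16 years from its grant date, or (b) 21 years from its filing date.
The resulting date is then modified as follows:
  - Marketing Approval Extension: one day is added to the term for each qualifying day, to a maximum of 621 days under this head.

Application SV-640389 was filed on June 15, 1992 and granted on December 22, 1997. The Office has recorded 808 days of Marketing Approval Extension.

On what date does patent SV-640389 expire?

2015-09-04

(a) grant + 16 years → 22 December 2013.
(b) filing + 21 years → 15 June 2013.
Later of the two: 22 December 2013.
Marketing Approval Extension: 808 days claimed exceeds the 621-day cap, so +621 days → 4 September 2015.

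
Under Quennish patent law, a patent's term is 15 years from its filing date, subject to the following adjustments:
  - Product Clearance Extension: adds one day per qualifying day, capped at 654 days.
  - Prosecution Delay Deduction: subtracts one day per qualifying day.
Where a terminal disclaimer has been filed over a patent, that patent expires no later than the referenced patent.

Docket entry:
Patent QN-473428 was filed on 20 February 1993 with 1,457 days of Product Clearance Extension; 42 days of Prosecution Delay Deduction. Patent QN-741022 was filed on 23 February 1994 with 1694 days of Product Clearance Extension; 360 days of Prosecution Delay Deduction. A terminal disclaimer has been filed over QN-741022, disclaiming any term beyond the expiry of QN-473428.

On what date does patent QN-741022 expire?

Natural term of QN-741022:
  Base: filing + 15 years → 23 February 2009.
  Product Clearance Extension: 1694 days claimed exceeds the 654-day cap, so +654 days → 9 December 2010.
  Prosecution Delay Deduction: −360 days → 14 December 2009.
Expiry of referenced patent QN-473428:
  Base: filing + 15 years → 20 February 2008.
  Product Clearance Extension: 1457 days claimed exceeds the 654-day cap, so +654 days → 5 December 2009.
  Prosecution Delay Deduction: −42 days → 24 October 2009.
Terminal disclaimer: QN-741022 expires on the earlier of 14 December 2009 and 24 October 2009.

October 24, 2009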